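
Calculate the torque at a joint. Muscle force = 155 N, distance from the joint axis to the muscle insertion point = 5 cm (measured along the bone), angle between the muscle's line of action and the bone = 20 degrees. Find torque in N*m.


Torque = F * d * sin(theta)   (moment arm = d*sin(theta))
d = 5 cm = 0.05 m
Torque = 155 * 0.05 * sin(20)
Torque = 2.651 N*m


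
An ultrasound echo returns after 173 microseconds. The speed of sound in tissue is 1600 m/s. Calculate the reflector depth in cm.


depth = c * t / 2
t = 173 us = 1.7300e-04 s
depth = 1600 * 1.7300e-04 / 2
depth = 0.1384 m = 13.84 cm


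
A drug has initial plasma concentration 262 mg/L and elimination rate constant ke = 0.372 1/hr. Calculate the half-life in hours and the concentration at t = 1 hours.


t_half = ln(2) / ke = 0.693147 / 0.372 = 1.863 hr
C(t) = C0 * exp(-ke*t) = 262 * exp(-0.372*1)
C(1) = 180.6 mg/L


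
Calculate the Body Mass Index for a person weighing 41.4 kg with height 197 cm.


BMI = weight / height^2
height = 197 cm = 1.97 m
BMI = 41.4 / 1.97^2
BMI = 10.67 kg/m^2


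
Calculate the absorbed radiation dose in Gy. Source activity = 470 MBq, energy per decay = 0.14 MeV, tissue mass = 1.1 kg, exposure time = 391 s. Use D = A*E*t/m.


A = 470 MBq = 4.7000e+08 Bq
E = 0.14 MeV = 2.2428e-14 J
D = A*E*t/m = 4.7000e+08*2.2428e-14*391/1.1
D = 0.003747 Gy


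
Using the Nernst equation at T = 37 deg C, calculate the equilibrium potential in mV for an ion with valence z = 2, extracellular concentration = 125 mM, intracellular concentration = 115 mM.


E = (RT/(zF)) * ln(C_out/C_in)
T = 37 + 273.15 = 310.15 K
E = (8.314 * 310.15 / (2 * 96485)) * ln(125/115)
E = 1.114 mV


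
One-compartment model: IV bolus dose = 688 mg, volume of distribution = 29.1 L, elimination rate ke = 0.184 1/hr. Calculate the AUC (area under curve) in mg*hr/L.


C0 = Dose/Vd = 688/29.1 = 23.6426 mg/L
AUC = C0/ke = 23.6426/0.184
AUC = 128.5 mg*hr/L


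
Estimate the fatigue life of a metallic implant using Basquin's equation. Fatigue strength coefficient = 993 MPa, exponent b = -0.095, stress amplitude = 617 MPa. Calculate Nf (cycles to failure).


sigma_a = sigma_f' * (2Nf)^b
2Nf = (sigma_a/sigma_f')^(1/b)
2Nf = (617/993)^(1/-0.095)
2Nf = 149.76537
Nf = 74.88


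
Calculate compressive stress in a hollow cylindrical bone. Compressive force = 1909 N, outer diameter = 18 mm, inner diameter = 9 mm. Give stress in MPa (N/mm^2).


A = pi*(r_o^2 - r_i^2)
r_o = 9 mm, r_i = 4.5 mm
A = 190.852 mm^2
sigma = F/A = 1909 / 190.852
sigma = 10 MPa


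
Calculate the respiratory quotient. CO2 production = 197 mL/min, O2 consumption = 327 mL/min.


RQ = VCO2 / VO2
RQ = 197 / 327
RQ = 0.6024


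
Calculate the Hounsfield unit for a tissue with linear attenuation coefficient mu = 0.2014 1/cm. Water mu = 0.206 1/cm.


HU = ((mu_tissue - mu_water) / mu_water) * 1000
HU = ((0.2014 - 0.206) / 0.206) * 1000
HU = -22.33


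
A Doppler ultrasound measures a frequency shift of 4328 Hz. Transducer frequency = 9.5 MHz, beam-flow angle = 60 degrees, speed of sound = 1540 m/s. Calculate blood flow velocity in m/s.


v = fd * c / (2 * f0 * cos(theta))
v = 4328 * 1540 / (2 * 9.5000e+06 * cos(60))
v = 0.7016 m/s


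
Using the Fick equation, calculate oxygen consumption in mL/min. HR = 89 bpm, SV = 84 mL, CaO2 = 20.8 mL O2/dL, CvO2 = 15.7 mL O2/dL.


CO = HR*SV = 89*84/1000 = 7.476 L/min
a-v O2 diff = 20.8 - 15.7 = 5.1 mL/dL
VO2 = CO * (CaO2-CvO2) * 10 dL/L
VO2 = 7.476 * 5.1 * 10
VO2 = 381.3 mL/min


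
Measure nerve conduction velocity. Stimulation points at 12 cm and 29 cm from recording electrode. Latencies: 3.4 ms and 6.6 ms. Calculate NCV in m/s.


Distance = (29 - 12) / 100 = 0.17 m
dt = (6.6 - 3.4) / 1000 = 0.0032 s
NCV = dist / dt = 53.13 m/s


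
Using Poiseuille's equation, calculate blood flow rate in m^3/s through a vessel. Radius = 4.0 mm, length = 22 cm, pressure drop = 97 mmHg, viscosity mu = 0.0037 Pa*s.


Q = pi*r^4*dP / (8*mu*L)
r = 0.004 m, L = 0.22 m
dP = 97 mmHg = 12932.234 Pa
Q = 0.001597 m^3/s


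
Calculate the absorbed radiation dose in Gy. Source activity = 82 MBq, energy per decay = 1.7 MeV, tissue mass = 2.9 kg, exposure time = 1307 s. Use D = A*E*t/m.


A = 82 MBq = 8.2000e+07 Bq
E = 1.7 MeV = 2.7234e-13 J
D = A*E*t/m = 8.2000e+07*2.7234e-13*1307/2.9
D = 0.01006 Gy


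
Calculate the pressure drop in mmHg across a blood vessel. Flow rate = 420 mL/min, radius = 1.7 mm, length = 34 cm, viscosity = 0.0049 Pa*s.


dP = 8*mu*L*Q / (pi*r^4)
Q = 420 mL/min = 7e-06 m^3/s
dP = 3555.64 Pa = 3555.64 / 133.322 mmHg = 26.67 mmHg


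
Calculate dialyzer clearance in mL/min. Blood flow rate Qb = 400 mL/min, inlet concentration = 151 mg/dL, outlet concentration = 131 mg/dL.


K = Qb * (Cb_in - Cb_out) / Cb_in
K = 400 * (151 - 131) / 151
K = 52.98 mL/min


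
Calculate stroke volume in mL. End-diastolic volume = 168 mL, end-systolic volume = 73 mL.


SV = EDV - ESV
SV = 168 - 73
SV = 95 mL


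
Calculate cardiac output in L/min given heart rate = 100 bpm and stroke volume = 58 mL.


CO = HR * SV
CO = 100 * 58 / 1000
CO = 5.8 L/min


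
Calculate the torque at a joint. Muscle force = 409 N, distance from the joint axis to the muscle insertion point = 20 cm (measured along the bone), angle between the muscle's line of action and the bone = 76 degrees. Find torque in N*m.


Torque = F * d * sin(theta)   (moment arm = d*sin(theta))
d = 20 cm = 0.2 m
Torque = 409 * 0.2 * sin(76)
Torque = 79.37 N*m


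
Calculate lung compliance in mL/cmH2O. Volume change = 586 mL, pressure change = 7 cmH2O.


C = dV / dP
C = 586 / 7
C = 83.71 mL/cmH2O


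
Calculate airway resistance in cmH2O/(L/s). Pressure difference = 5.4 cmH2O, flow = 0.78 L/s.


R = dP / flow
R = 5.4 / 0.78
R = 6.923 cmH2O/(L/s)


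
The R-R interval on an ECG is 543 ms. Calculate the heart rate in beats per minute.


HR = 60 / RR_interval(s)
RR = 543 ms = 0.543 s
HR = 60 / 0.543 = 110.5 bpm


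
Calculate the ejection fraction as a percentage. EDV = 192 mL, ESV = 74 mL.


SV = EDV - ESV = 192 - 74 = 118 mL
EF = SV/EDV * 100 = 118/192 * 100
EF = 61.46%


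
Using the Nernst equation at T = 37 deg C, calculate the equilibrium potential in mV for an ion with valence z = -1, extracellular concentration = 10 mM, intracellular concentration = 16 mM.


E = (RT/(zF)) * ln(C_out/C_in)
T = 37 + 273.15 = 310.15 K
E = (8.314 * 310.15 / (-1 * 96485)) * ln(10/16)
E = 12.56 mV


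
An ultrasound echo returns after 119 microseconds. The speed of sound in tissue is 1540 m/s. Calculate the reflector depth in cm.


depth = c * t / 2
t = 119 us = 1.1900e-04 s
depth = 1540 * 1.1900e-04 / 2
depth = 0.09163 m = 9.163 cm


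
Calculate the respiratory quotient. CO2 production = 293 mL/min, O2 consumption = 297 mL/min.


RQ = VCO2 / VO2
RQ = 293 / 297
RQ = 0.9865


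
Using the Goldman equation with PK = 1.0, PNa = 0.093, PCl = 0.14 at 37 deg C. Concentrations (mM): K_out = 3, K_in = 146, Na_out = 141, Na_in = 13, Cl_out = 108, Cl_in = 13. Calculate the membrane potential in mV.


Vm = (RT/F)*ln((PK*Ko + PNa*Nao + PCl*Cli)/(PK*Ki + PNa*Nai + PCl*Clo))
Numer = 17.933, Denom = 162.329
Vm = -58.88 mV


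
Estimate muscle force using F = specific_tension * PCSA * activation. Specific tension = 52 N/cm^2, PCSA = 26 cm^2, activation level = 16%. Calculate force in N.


F = sigma * PCSA * activation
F = 52 * 26 * 0.16
F = 216.3 N


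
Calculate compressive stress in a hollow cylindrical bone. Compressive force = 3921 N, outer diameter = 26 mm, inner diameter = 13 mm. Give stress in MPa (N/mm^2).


A = pi*(r_o^2 - r_i^2)
r_o = 13 mm, r_i = 6.5 mm
A = 398.197 mm^2
sigma = F/A = 3921 / 398.197
sigma = 9.847 MPa


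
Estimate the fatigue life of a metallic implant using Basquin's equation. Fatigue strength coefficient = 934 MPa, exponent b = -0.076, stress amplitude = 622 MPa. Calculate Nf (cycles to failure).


sigma_a = sigma_f' * (2Nf)^b
2Nf = (sigma_a/sigma_f')^(1/b)
2Nf = (622/934)^(1/-0.076)
2Nf = 210.43197
Nf = 105.2


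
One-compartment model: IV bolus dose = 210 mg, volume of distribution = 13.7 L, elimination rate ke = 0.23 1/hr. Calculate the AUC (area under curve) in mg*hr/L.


C0 = Dose/Vd = 210/13.7 = 15.3285 mg/L
AUC = C0/ke = 15.3285/0.23
AUC = 66.65 mg*hr/L


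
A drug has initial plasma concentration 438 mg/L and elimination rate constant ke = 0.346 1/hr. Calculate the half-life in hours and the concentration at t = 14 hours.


t_half = ln(2) / ke = 0.693147 / 0.346 = 2.003 hr
C(t) = C0 * exp(-ke*t) = 438 * exp(-0.346*14)
C(14) = 3.449 mg/L


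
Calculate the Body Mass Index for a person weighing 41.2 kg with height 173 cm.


BMI = weight / height^2
height = 173 cm = 1.73 m
BMI = 41.2 / 1.73^2
BMI = 13.77 kg/m^2


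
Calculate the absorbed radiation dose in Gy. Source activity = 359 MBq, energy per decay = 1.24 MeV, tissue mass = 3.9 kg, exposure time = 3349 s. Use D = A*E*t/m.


A = 359 MBq = 3.5900e+08 Bq
E = 1.24 MeV = 1.98648e-13 J
D = A*E*t/m = 3.5900e+08*1.98648e-13*3349/3.9
D = 0.06124 Gy


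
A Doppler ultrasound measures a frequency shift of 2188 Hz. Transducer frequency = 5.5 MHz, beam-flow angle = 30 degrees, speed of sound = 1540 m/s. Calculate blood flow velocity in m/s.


v = fd * c / (2 * f0 * cos(theta))
v = 2188 * 1540 / (2 * 5.5000e+06 * cos(30))
v = 0.3537 m/s


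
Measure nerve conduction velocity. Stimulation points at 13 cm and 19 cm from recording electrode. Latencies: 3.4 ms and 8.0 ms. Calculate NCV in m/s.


Distance = (19 - 13) / 100 = 0.06 m
dt = (8.0 - 3.4) / 1000 = 0.0046 s
NCV = dist / dt = 13.04 m/s


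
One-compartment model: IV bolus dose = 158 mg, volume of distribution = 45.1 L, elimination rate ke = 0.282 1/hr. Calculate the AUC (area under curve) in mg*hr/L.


C0 = Dose/Vd = 158/45.1 = 3.50333 mg/L
AUC = C0/ke = 3.50333/0.282
AUC = 12.42 mg*hr/L


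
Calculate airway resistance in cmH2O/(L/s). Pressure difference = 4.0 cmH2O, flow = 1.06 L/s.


R = dP / flow
R = 4.0 / 1.06
R = 3.774 cmH2O/(L/s)


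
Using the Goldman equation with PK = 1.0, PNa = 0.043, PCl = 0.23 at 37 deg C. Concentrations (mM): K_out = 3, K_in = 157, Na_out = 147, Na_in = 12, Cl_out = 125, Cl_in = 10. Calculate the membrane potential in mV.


Vm = (RT/F)*ln((PK*Ko + PNa*Nao + PCl*Cli)/(PK*Ki + PNa*Nai + PCl*Clo))
Numer = 11.621, Denom = 186.266
Vm = -74.15 mV


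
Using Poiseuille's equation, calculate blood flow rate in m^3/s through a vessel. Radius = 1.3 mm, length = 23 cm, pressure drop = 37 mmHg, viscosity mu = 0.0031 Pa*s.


Q = pi*r^4*dP / (8*mu*L)
r = 0.0013 m, L = 0.23 m
dP = 37 mmHg = 4932.914 Pa
Q = 7.7597e-06 m^3/s


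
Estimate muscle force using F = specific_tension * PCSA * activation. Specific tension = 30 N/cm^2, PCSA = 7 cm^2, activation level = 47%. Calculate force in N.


F = sigma * PCSA * activation
F = 30 * 7 * 0.47
F = 98.7 N


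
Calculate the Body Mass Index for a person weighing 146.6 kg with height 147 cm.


BMI = weight / height^2
height = 147 cm = 1.47 m
BMI = 146.6 / 1.47^2
BMI = 67.84 kg/m^2


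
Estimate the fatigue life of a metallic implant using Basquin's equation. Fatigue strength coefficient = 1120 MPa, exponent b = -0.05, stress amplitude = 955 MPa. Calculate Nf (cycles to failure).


sigma_a = sigma_f' * (2Nf)^b
2Nf = (sigma_a/sigma_f')^(1/b)
2Nf = (955/1120)^(1/-0.05)
2Nf = 24.226631
Nf = 12.11


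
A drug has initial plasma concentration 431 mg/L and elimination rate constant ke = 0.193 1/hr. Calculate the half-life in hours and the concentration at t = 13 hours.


t_half = ln(2) / ke = 0.693147 / 0.193 = 3.591 hr
C(t) = C0 * exp(-ke*t) = 431 * exp(-0.193*13)
C(13) = 35.06 mg/L


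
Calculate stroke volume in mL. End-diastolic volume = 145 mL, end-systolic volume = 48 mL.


SV = EDV - ESV
SV = 145 - 48
SV = 97 mL


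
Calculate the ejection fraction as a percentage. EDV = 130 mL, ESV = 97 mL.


SV = EDV - ESV = 130 - 97 = 33 mL
EF = SV/EDV * 100 = 33/130 * 100
EF = 25.38%


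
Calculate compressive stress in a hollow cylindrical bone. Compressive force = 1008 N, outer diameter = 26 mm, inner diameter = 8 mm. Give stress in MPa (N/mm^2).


A = pi*(r_o^2 - r_i^2)
r_o = 13 mm, r_i = 4 mm
A = 480.664 mm^2
sigma = F/A = 1008 / 480.664
sigma = 2.097 MPa


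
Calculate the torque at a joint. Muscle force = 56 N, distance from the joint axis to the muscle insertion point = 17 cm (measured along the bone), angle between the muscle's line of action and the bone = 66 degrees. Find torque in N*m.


Torque = F * d * sin(theta)   (moment arm = d*sin(theta))
d = 17 cm = 0.17 m
Torque = 56 * 0.17 * sin(66)
Torque = 8.697 N*m


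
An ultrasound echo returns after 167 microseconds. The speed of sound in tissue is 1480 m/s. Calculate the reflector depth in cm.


depth = c * t / 2
t = 167 us = 1.6700e-04 s
depth = 1480 * 1.6700e-04 / 2
depth = 0.12358 m = 12.358 cm


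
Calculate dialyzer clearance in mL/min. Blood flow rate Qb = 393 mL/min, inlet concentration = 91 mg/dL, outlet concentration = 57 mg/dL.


K = Qb * (Cb_in - Cb_out) / Cb_in
K = 393 * (91 - 57) / 91
K = 146.8 mL/min


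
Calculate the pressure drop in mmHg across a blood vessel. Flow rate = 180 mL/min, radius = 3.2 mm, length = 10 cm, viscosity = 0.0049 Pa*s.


dP = 8*mu*L*Q / (pi*r^4)
Q = 180 mL/min = 3e-06 m^3/s
dP = 35.6991 Pa = 35.6991 / 133.322 mmHg = 0.2678 mmHg


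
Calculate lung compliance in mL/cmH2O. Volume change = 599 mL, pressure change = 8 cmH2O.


C = dV / dP
C = 599 / 8
C = 74.88 mL/cmH2O


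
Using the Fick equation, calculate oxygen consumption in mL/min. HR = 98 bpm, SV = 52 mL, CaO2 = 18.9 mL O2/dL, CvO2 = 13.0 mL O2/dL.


CO = HR*SV = 98*52/1000 = 5.096 L/min
a-v O2 diff = 18.9 - 13.0 = 5.9 mL/dL
VO2 = CO * (CaO2-CvO2) * 10 dL/L
VO2 = 5.096 * 5.9 * 10
VO2 = 300.7 mL/min


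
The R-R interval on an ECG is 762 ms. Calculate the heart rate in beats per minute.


HR = 60 / RR_interval(s)
RR = 762 ms = 0.762 s
HR = 60 / 0.762 = 78.74 bpm


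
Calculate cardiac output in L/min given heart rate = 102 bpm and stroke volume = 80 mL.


CO = HR * SV
CO = 102 * 80 / 1000
CO = 8.16 L/min


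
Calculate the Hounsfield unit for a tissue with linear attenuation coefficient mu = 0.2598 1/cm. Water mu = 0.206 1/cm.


HU = ((mu_tissue - mu_water) / mu_water) * 1000
HU = ((0.2598 - 0.206) / 0.206) * 1000
HU = 261.2


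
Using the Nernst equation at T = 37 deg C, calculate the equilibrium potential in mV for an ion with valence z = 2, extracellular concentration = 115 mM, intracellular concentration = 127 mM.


E = (RT/(zF)) * ln(C_out/C_in)
T = 37 + 273.15 = 310.15 K
E = (8.314 * 310.15 / (2 * 96485)) * ln(115/127)
E = -1.326 mV


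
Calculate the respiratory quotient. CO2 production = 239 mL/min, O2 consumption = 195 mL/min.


RQ = VCO2 / VO2
RQ = 239 / 195
RQ = 1.226


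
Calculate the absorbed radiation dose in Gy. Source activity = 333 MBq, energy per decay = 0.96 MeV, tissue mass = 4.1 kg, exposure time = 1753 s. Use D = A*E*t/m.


A = 333 MBq = 3.3300e+08 Bq
E = 0.96 MeV = 1.53792e-13 J
D = A*E*t/m = 3.3300e+08*1.53792e-13*1753/4.1
D = 0.0219 Gy


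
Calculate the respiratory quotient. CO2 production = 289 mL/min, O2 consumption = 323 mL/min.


RQ = VCO2 / VO2
RQ = 289 / 323
RQ = 0.8947


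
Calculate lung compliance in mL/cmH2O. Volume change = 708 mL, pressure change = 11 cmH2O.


C = dV / dP
C = 708 / 11
C = 64.36 mL/cmH2O


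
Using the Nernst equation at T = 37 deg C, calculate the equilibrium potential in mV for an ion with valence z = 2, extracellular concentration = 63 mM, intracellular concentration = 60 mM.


E = (RT/(zF)) * ln(C_out/C_in)
T = 37 + 273.15 = 310.15 K
E = (8.314 * 310.15 / (2 * 96485)) * ln(63/60)
E = 0.652 mV


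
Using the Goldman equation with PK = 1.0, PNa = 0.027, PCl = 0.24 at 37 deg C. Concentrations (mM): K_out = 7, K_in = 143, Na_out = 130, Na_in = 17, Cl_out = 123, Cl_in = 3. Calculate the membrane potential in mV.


Vm = (RT/F)*ln((PK*Ko + PNa*Nao + PCl*Cli)/(PK*Ki + PNa*Nai + PCl*Clo))
Numer = 11.23, Denom = 172.979
Vm = -73.08 mV


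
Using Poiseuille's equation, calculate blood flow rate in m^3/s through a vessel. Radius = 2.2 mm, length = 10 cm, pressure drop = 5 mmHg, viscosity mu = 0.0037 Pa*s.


Q = pi*r^4*dP / (8*mu*L)
r = 0.0022 m, L = 0.1 m
dP = 5 mmHg = 666.61 Pa
Q = 1.6574e-05 m^3/s


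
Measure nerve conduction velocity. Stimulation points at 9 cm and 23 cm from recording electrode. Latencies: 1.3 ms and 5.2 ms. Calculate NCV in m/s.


Distance = (23 - 9) / 100 = 0.14 m
dt = (5.2 - 1.3) / 1000 = 0.0039 s
NCV = dist / dt = 35.9 m/s


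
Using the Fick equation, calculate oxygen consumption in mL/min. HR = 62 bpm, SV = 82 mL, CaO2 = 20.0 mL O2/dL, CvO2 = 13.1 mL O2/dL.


CO = HR*SV = 62*82/1000 = 5.084 L/min
a-v O2 diff = 20.0 - 13.1 = 6.9 mL/dL
VO2 = CO * (CaO2-CvO2) * 10 dL/L
VO2 = 5.084 * 6.9 * 10
VO2 = 350.8 mL/min


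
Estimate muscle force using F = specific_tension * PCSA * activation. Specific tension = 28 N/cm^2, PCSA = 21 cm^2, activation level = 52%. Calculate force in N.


F = sigma * PCSA * activation
F = 28 * 21 * 0.52
F = 305.8 N


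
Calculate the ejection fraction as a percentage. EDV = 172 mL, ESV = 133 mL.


SV = EDV - ESV = 172 - 133 = 39 mL
EF = SV/EDV * 100 = 39/172 * 100
EF = 22.67%


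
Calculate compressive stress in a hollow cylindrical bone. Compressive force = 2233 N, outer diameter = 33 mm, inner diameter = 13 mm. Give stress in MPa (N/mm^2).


A = pi*(r_o^2 - r_i^2)
r_o = 16.5 mm, r_i = 6.5 mm
A = 722.566 mm^2
sigma = F/A = 2233 / 722.566
sigma = 3.09 MPa


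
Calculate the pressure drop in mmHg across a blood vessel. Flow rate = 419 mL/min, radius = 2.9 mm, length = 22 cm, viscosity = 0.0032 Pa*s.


dP = 8*mu*L*Q / (pi*r^4)
Q = 419 mL/min = 6.98333e-06 m^3/s
dP = 177.004 Pa = 177.004 / 133.322 mmHg = 1.328 mmHg


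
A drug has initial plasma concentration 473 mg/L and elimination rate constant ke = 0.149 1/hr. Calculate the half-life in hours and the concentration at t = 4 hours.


t_half = ln(2) / ke = 0.693147 / 0.149 = 4.652 hr
C(t) = C0 * exp(-ke*t) = 473 * exp(-0.149*4)
C(4) = 260.6 mg/L


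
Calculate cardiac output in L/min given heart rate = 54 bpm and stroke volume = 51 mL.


CO = HR * SV
CO = 54 * 51 / 1000
CO = 2.754 L/min


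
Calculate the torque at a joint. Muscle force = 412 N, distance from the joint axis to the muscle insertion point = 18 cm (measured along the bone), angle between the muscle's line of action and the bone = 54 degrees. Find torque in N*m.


Torque = F * d * sin(theta)   (moment arm = d*sin(theta))
d = 18 cm = 0.18 m
Torque = 412 * 0.18 * sin(54)
Torque = 60 N*m


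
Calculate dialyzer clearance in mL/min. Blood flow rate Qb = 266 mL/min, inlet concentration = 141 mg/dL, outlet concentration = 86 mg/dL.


K = Qb * (Cb_in - Cb_out) / Cb_in
K = 266 * (141 - 86) / 141
K = 103.8 mL/min


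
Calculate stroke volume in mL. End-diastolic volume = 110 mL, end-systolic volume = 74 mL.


SV = EDV - ESV
SV = 110 - 74
SV = 36 mL


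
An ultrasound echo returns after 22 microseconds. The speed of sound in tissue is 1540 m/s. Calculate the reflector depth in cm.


depth = c * t / 2
t = 22 us = 2.2000e-05 s
depth = 1540 * 2.2000e-05 / 2
depth = 0.01694 m = 1.694 cm


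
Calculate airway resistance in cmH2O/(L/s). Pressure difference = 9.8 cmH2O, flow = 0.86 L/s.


R = dP / flow
R = 9.8 / 0.86
R = 11.4 cmH2O/(L/s)


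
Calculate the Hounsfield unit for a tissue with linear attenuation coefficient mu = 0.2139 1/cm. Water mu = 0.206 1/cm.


HU = ((mu_tissue - mu_water) / mu_water) * 1000
HU = ((0.2139 - 0.206) / 0.206) * 1000
HU = 38.35


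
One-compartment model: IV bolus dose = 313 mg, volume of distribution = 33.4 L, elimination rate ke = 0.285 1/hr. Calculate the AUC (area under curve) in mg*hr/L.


C0 = Dose/Vd = 313/33.4 = 9.37126 mg/L
AUC = C0/ke = 9.37126/0.285
AUC = 32.88 mg*hr/L


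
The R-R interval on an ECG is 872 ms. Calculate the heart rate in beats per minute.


HR = 60 / RR_interval(s)
RR = 872 ms = 0.872 s
HR = 60 / 0.872 = 68.81 bpm


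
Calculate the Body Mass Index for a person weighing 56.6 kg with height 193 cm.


BMI = weight / height^2
height = 193 cm = 1.93 m
BMI = 56.6 / 1.93^2
BMI = 15.2 kg/m^2


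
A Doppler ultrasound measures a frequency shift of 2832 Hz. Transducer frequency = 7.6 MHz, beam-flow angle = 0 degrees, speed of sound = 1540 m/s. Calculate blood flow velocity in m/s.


v = fd * c / (2 * f0 * cos(theta))
v = 2832 * 1540 / (2 * 7.6000e+06 * cos(0))
v = 0.2869 m/s


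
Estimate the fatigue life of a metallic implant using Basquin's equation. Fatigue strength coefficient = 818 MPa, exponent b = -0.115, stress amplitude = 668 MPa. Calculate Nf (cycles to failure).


sigma_a = sigma_f' * (2Nf)^b
2Nf = (sigma_a/sigma_f')^(1/b)
2Nf = (668/818)^(1/-0.115)
2Nf = 5.8212468
Nf = 2.911


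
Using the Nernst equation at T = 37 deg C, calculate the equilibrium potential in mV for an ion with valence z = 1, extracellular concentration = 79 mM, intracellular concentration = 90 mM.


E = (RT/(zF)) * ln(C_out/C_in)
T = 37 + 273.15 = 310.15 K
E = (8.314 * 310.15 / (1 * 96485)) * ln(79/90)
E = -3.484 mV


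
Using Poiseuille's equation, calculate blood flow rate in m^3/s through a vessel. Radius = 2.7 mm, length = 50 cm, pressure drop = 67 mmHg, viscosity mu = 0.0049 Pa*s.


Q = pi*r^4*dP / (8*mu*L)
r = 0.0027 m, L = 0.5 m
dP = 67 mmHg = 8932.574 Pa
Q = 7.6090e-05 m^3/s


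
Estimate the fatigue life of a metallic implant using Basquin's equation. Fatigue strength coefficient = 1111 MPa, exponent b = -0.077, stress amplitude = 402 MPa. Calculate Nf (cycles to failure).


sigma_a = sigma_f' * (2Nf)^b
2Nf = (sigma_a/sigma_f')^(1/b)
2Nf = (402/1111)^(1/-0.077)
2Nf = 541514.97
Nf = 2.708e+05


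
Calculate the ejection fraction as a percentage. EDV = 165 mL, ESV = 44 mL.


SV = EDV - ESV = 165 - 44 = 121 mL
EF = SV/EDV * 100 = 121/165 * 100
EF = 73.33%


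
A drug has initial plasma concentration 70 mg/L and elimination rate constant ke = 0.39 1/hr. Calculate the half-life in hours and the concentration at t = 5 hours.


t_half = ln(2) / ke = 0.693147 / 0.39 = 1.777 hr
C(t) = C0 * exp(-ke*t) = 70 * exp(-0.39*5)
C(5) = 9.959 mg/L


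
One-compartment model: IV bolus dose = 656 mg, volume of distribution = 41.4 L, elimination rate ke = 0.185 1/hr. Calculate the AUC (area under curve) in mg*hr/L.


C0 = Dose/Vd = 656/41.4 = 15.8454 mg/L
AUC = C0/ke = 15.8454/0.185
AUC = 85.65 mg*hr/L


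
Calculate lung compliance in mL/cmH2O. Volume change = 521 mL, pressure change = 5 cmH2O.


C = dV / dP
C = 521 / 5
C = 104.2 mL/cmH2O


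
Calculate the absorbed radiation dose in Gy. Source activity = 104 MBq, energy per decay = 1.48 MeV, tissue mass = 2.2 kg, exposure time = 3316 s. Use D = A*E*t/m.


A = 104 MBq = 1.0400e+08 Bq
E = 1.48 MeV = 2.37096e-13 J
D = A*E*t/m = 1.0400e+08*2.37096e-13*3316/2.2
D = 0.03717 Gy


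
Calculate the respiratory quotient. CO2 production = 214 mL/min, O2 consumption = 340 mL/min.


RQ = VCO2 / VO2
RQ = 214 / 340
RQ = 0.6294


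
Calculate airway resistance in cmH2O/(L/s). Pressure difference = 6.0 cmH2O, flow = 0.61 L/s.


R = dP / flow
R = 6.0 / 0.61
R = 9.836 cmH2O/(L/s)


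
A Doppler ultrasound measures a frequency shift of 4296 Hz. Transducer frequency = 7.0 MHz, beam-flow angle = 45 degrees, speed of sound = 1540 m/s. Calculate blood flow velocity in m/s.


v = fd * c / (2 * f0 * cos(theta))
v = 4296 * 1540 / (2 * 7.0000e+06 * cos(45))
v = 0.6683 m/s


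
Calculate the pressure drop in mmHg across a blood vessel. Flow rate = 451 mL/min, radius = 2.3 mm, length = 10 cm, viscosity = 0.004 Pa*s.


dP = 8*mu*L*Q / (pi*r^4)
Q = 451 mL/min = 7.51667e-06 m^3/s
dP = 273.599 Pa = 273.599 / 133.322 mmHg = 2.052 mmHg


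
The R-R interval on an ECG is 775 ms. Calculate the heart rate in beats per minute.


HR = 60 / RR_interval(s)
RR = 775 ms = 0.775 s
HR = 60 / 0.775 = 77.42 bpm


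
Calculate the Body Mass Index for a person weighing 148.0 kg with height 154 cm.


BMI = weight / height^2
height = 154 cm = 1.54 m
BMI = 148.0 / 1.54^2
BMI = 62.41 kg/m^2


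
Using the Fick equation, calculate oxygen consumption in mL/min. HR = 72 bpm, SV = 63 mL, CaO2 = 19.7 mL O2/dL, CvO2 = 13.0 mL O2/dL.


CO = HR*SV = 72*63/1000 = 4.536 L/min
a-v O2 diff = 19.7 - 13.0 = 6.7 mL/dL
VO2 = CO * (CaO2-CvO2) * 10 dL/L
VO2 = 4.536 * 6.7 * 10
VO2 = 303.9 mL/min


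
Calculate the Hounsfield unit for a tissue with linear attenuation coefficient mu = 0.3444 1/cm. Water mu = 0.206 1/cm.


HU = ((mu_tissue - mu_water) / mu_water) * 1000
HU = ((0.3444 - 0.206) / 0.206) * 1000
HU = 671.8


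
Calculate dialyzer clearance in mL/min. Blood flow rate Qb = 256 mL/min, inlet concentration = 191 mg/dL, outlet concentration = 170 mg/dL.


K = Qb * (Cb_in - Cb_out) / Cb_in
K = 256 * (191 - 170) / 191
K = 28.15 mL/min


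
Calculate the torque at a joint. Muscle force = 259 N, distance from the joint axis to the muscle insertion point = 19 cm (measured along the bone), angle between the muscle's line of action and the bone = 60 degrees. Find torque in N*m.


Torque = F * d * sin(theta)   (moment arm = d*sin(theta))
d = 19 cm = 0.19 m
Torque = 259 * 0.19 * sin(60)
Torque = 42.62 N*m


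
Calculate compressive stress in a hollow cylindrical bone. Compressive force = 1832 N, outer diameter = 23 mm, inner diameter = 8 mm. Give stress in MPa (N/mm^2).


A = pi*(r_o^2 - r_i^2)
r_o = 11.5 mm, r_i = 4 mm
A = 365.21 mm^2
sigma = F/A = 1832 / 365.21
sigma = 5.016 MPa


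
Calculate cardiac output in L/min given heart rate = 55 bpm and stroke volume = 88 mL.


CO = HR * SV
CO = 55 * 88 / 1000
CO = 4.84 L/min


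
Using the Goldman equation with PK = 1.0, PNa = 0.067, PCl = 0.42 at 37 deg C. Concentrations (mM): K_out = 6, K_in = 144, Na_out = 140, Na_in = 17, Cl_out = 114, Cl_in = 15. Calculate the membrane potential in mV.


Vm = (RT/F)*ln((PK*Ko + PNa*Nao + PCl*Cli)/(PK*Ki + PNa*Nai + PCl*Clo))
Numer = 21.68, Denom = 193.019
Vm = -58.43 mV


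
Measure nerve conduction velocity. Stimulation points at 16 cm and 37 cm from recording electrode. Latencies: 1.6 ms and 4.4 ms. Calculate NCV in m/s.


Distance = (37 - 16) / 100 = 0.21 m
dt = (4.4 - 1.6) / 1000 = 0.0028 s
NCV = dist / dt = 75 m/s


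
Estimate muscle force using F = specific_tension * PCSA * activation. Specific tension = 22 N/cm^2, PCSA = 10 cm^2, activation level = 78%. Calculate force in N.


F = sigma * PCSA * activation
F = 22 * 10 * 0.78
F = 171.6 N


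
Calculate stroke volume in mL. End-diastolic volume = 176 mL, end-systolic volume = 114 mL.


SV = EDV - ESV
SV = 176 - 114
SV = 62 mL


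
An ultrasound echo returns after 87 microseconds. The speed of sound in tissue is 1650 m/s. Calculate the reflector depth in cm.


depth = c * t / 2
t = 87 us = 8.7000e-05 s
depth = 1650 * 8.7000e-05 / 2
depth = 0.071775 m = 7.1775 cm


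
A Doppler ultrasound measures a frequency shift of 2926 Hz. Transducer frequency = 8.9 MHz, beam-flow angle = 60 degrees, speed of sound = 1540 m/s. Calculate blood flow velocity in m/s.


v = fd * c / (2 * f0 * cos(theta))
v = 2926 * 1540 / (2 * 8.9000e+06 * cos(60))
v = 0.5063 m/s


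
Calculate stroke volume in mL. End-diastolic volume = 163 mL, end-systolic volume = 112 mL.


SV = EDV - ESV
SV = 163 - 112
SV = 51 mL


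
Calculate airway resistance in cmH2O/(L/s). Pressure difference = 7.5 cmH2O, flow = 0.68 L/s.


R = dP / flow
R = 7.5 / 0.68
R = 11.03 cmH2O/(L/s)


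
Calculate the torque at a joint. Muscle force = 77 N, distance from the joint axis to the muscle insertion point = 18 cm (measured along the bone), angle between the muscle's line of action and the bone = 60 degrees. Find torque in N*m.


Torque = F * d * sin(theta)   (moment arm = d*sin(theta))
d = 18 cm = 0.18 m
Torque = 77 * 0.18 * sin(60)
Torque = 12 N*m


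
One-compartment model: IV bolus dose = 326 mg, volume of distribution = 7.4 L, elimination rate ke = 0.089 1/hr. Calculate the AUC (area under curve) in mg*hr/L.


C0 = Dose/Vd = 326/7.4 = 44.0541 mg/L
AUC = C0/ke = 44.0541/0.089
AUC = 495 mg*hr/L


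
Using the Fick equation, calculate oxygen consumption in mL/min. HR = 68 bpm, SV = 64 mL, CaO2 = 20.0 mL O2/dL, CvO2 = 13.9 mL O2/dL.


CO = HR*SV = 68*64/1000 = 4.352 L/min
a-v O2 diff = 20.0 - 13.9 = 6.1 mL/dL
VO2 = CO * (CaO2-CvO2) * 10 dL/L
VO2 = 4.352 * 6.1 * 10
VO2 = 265.5 mL/min


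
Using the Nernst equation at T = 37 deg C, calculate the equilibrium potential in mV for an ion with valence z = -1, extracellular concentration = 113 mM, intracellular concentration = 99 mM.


E = (RT/(zF)) * ln(C_out/C_in)
T = 37 + 273.15 = 310.15 K
E = (8.314 * 310.15 / (-1 * 96485)) * ln(113/99)
E = -3.535 mV


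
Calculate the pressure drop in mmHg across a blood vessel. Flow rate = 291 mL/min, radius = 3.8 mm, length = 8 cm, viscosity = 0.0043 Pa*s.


dP = 8*mu*L*Q / (pi*r^4)
Q = 291 mL/min = 4.85e-06 m^3/s
dP = 20.3754 Pa = 20.3754 / 133.322 mmHg = 0.1528 mmHg


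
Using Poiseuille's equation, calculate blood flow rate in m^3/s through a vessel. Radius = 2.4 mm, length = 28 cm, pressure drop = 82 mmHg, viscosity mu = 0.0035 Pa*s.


Q = pi*r^4*dP / (8*mu*L)
r = 0.0024 m, L = 0.28 m
dP = 82 mmHg = 10932.404 Pa
Q = 1.4534e-04 m^3/s


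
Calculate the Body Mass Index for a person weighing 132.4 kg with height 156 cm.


BMI = weight / height^2
height = 156 cm = 1.56 m
BMI = 132.4 / 1.56^2
BMI = 54.4 kg/m^2


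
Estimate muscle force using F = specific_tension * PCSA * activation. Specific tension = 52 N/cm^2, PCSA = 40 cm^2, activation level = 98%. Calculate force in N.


F = sigma * PCSA * activation
F = 52 * 40 * 0.98
F = 2038 N


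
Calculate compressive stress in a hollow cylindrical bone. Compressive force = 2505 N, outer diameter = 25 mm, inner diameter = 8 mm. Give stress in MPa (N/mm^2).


A = pi*(r_o^2 - r_i^2)
r_o = 12.5 mm, r_i = 4 mm
A = 440.608 mm^2
sigma = F/A = 2505 / 440.608
sigma = 5.685 MPa


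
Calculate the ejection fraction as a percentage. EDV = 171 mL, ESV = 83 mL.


SV = EDV - ESV = 171 - 83 = 88 mL
EF = SV/EDV * 100 = 88/171 * 100
EF = 51.46%


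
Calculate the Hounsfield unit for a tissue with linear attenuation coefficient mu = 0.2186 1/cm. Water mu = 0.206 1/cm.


HU = ((mu_tissue - mu_water) / mu_water) * 1000
HU = ((0.2186 - 0.206) / 0.206) * 1000
HU = 61.17


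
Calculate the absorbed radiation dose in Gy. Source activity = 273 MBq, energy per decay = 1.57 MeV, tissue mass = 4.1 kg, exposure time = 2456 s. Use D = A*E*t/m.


A = 273 MBq = 2.7300e+08 Bq
E = 1.57 MeV = 2.51514e-13 J
D = A*E*t/m = 2.7300e+08*2.51514e-13*2456/4.1
D = 0.04113 Gy


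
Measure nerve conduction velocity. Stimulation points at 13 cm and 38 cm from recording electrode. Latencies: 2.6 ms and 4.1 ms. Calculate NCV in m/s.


Distance = (38 - 13) / 100 = 0.25 m
dt = (4.1 - 2.6) / 1000 = 0.0015 s
NCV = dist / dt = 166.7 m/s


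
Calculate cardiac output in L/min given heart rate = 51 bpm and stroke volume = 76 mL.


CO = HR * SV
CO = 51 * 76 / 1000
CO = 3.876 L/min


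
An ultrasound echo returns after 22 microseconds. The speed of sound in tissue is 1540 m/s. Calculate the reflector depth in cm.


depth = c * t / 2
t = 22 us = 2.2000e-05 s
depth = 1540 * 2.2000e-05 / 2
depth = 0.01694 m = 1.694 cm


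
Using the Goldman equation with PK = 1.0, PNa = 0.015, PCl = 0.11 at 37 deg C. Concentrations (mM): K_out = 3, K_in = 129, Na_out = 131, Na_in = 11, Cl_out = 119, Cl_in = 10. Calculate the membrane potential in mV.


Vm = (RT/F)*ln((PK*Ko + PNa*Nao + PCl*Cli)/(PK*Ki + PNa*Nai + PCl*Clo))
Numer = 6.065, Denom = 142.255
Vm = -84.32 mV


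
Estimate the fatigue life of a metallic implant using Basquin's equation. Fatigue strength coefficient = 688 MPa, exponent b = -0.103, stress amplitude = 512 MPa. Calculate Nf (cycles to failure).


sigma_a = sigma_f' * (2Nf)^b
2Nf = (sigma_a/sigma_f')^(1/b)
2Nf = (512/688)^(1/-0.103)
2Nf = 17.612072
Nf = 8.806


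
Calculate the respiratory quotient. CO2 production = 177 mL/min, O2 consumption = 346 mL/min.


RQ = VCO2 / VO2
RQ = 177 / 346
RQ = 0.5116


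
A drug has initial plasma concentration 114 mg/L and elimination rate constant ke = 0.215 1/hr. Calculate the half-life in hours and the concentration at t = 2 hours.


t_half = ln(2) / ke = 0.693147 / 0.215 = 3.224 hr
C(t) = C0 * exp(-ke*t) = 114 * exp(-0.215*2)
C(2) = 74.16 mg/L


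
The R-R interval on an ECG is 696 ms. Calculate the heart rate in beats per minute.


HR = 60 / RR_interval(s)
RR = 696 ms = 0.696 s
HR = 60 / 0.696 = 86.21 bpm


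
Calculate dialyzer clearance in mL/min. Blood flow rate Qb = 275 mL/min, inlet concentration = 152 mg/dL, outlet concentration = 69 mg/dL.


K = Qb * (Cb_in - Cb_out) / Cb_in
K = 275 * (152 - 69) / 152
K = 150.2 mL/min


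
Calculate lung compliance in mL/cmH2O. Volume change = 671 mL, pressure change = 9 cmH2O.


C = dV / dP
C = 671 / 9
C = 74.56 mL/cmH2O


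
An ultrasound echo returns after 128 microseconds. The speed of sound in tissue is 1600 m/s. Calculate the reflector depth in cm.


depth = c * t / 2
t = 128 us = 1.2800e-04 s
depth = 1600 * 1.2800e-04 / 2
depth = 0.1024 m = 10.24 cm


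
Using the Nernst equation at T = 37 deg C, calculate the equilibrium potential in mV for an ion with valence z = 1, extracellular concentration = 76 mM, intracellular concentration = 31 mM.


E = (RT/(zF)) * ln(C_out/C_in)
T = 37 + 273.15 = 310.15 K
E = (8.314 * 310.15 / (1 * 96485)) * ln(76/31)
E = 23.97 mV


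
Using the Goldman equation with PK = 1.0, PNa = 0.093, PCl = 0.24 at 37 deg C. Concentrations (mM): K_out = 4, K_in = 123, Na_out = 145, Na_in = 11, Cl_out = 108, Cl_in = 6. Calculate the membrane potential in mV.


Vm = (RT/F)*ln((PK*Ko + PNa*Nao + PCl*Cli)/(PK*Ki + PNa*Nai + PCl*Clo))
Numer = 18.925, Denom = 149.943
Vm = -55.32 mV


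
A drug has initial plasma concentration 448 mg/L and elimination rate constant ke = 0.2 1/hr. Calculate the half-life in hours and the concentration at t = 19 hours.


t_half = ln(2) / ke = 0.693147 / 0.2 = 3.466 hr
C(t) = C0 * exp(-ke*t) = 448 * exp(-0.2*19)
C(19) = 10.02 mg/L


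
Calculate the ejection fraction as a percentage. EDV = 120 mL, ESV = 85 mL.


SV = EDV - ESV = 120 - 85 = 35 mL
EF = SV/EDV * 100 = 35/120 * 100
EF = 29.17%


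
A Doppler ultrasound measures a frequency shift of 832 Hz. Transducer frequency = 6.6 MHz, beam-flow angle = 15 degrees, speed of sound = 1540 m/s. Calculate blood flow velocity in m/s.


v = fd * c / (2 * f0 * cos(theta))
v = 832 * 1540 / (2 * 6.6000e+06 * cos(15))
v = 0.1005 m/s


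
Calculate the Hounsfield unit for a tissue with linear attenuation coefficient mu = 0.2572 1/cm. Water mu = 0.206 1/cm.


HU = ((mu_tissue - mu_water) / mu_water) * 1000
HU = ((0.2572 - 0.206) / 0.206) * 1000
HU = 248.5


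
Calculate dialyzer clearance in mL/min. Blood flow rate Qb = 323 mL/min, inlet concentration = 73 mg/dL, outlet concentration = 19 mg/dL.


K = Qb * (Cb_in - Cb_out) / Cb_in
K = 323 * (73 - 19) / 73
K = 238.9 mL/min


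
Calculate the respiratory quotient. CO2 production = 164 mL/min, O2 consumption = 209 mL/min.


RQ = VCO2 / VO2
RQ = 164 / 209
RQ = 0.7847


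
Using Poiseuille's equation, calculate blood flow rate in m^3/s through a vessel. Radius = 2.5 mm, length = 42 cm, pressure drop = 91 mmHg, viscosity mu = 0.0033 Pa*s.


Q = pi*r^4*dP / (8*mu*L)
r = 0.0025 m, L = 0.42 m
dP = 91 mmHg = 12132.302 Pa
Q = 1.3428e-04 m^3/s


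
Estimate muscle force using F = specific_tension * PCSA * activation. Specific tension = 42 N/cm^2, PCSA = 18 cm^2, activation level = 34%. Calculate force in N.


F = sigma * PCSA * activation
F = 42 * 18 * 0.34
F = 257 N


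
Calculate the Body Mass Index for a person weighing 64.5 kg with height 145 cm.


BMI = weight / height^2
height = 145 cm = 1.45 m
BMI = 64.5 / 1.45^2
BMI = 30.68 kg/m^2


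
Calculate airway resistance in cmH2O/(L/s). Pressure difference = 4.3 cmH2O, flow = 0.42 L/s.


R = dP / flow
R = 4.3 / 0.42
R = 10.24 cmH2O/(L/s)


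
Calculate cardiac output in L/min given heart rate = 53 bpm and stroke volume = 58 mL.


CO = HR * SV
CO = 53 * 58 / 1000
CO = 3.074 L/min


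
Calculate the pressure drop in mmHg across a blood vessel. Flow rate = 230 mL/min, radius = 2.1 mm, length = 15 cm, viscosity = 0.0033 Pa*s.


dP = 8*mu*L*Q / (pi*r^4)
Q = 230 mL/min = 3.83333e-06 m^3/s
dP = 248.453 Pa = 248.453 / 133.322 mmHg = 1.864 mmHg


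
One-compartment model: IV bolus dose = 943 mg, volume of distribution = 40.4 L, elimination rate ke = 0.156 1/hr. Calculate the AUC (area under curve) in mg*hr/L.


C0 = Dose/Vd = 943/40.4 = 23.3416 mg/L
AUC = C0/ke = 23.3416/0.156
AUC = 149.6 mg*hr/L


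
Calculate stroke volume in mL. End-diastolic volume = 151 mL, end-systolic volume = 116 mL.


SV = EDV - ESV
SV = 151 - 116
SV = 35 mL


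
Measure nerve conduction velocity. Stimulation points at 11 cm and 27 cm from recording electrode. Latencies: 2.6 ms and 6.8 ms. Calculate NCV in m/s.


Distance = (27 - 11) / 100 = 0.16 m
dt = (6.8 - 2.6) / 1000 = 0.0042 s
NCV = dist / dt = 38.1 m/s


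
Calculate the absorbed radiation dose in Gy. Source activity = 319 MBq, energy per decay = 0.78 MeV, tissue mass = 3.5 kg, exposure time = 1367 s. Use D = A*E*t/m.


A = 319 MBq = 3.1900e+08 Bq
E = 0.78 MeV = 1.24956e-13 J
D = A*E*t/m = 3.1900e+08*1.24956e-13*1367/3.5
D = 0.01557 Gy


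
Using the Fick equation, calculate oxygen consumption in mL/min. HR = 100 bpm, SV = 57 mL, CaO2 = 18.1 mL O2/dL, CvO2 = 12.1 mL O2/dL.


CO = HR*SV = 100*57/1000 = 5.7 L/min
a-v O2 diff = 18.1 - 12.1 = 6 mL/dL
VO2 = CO * (CaO2-CvO2) * 10 dL/L
VO2 = 5.7 * 6 * 10
VO2 = 342 mL/min


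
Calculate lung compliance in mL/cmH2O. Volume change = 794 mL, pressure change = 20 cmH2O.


C = dV / dP
C = 794 / 20
C = 39.7 mL/cmH2O


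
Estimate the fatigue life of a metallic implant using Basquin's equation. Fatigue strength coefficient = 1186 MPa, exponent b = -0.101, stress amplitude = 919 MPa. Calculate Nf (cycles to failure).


sigma_a = sigma_f' * (2Nf)^b
2Nf = (sigma_a/sigma_f')^(1/b)
2Nf = (919/1186)^(1/-0.101)
2Nf = 12.494663
Nf = 6.247


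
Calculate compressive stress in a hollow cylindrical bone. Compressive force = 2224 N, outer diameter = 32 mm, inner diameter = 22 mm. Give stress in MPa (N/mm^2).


A = pi*(r_o^2 - r_i^2)
r_o = 16 mm, r_i = 11 mm
A = 424.115 mm^2
sigma = F/A = 2224 / 424.115
sigma = 5.244 MPa


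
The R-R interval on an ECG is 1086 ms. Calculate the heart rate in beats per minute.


HR = 60 / RR_interval(s)
RR = 1086 ms = 1.086 s
HR = 60 / 1.086 = 55.25 bpm


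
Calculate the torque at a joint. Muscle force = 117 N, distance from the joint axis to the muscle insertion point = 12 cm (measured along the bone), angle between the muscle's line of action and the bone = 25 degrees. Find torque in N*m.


Torque = F * d * sin(theta)   (moment arm = d*sin(theta))
d = 12 cm = 0.12 m
Torque = 117 * 0.12 * sin(25)
Torque = 5.934 N*m


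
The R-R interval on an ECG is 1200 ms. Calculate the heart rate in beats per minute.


HR = 60 / RR_interval(s)
RR = 1200 ms = 1.2 s
HR = 60 / 1.2 = 50 bpm


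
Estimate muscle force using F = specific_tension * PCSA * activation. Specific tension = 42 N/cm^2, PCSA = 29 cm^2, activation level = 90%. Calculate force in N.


F = sigma * PCSA * activation
F = 42 * 29 * 0.9
F = 1096 N
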